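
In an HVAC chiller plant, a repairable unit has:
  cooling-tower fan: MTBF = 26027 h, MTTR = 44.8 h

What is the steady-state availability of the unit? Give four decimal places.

A(cooling-tower fan) = MTBF/(MTBF+MTTR) = 26027/(26027+44.8) = 0.9983

0.9983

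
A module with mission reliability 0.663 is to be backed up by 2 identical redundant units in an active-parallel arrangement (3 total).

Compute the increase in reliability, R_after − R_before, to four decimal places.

R_before = 0.663
R_after = 1 − (1 − 0.663)^3 = 0.9617
ΔR = 0.9617 − 0.663 = 0.2987

0.2987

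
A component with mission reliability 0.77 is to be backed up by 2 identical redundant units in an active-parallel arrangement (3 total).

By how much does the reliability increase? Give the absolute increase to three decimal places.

0.218

R_before = 0.77
R_after = 1 − (1 − 0.77)^3 = 0.988
ΔR = 0.988 − 0.77 = 0.218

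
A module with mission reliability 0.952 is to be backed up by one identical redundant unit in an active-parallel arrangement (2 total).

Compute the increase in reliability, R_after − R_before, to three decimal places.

R_before = 0.952
R_after = 1 − (1 − 0.952)^2 = 0.998
ΔR = 0.998 − 0.952 = 0.046

0.046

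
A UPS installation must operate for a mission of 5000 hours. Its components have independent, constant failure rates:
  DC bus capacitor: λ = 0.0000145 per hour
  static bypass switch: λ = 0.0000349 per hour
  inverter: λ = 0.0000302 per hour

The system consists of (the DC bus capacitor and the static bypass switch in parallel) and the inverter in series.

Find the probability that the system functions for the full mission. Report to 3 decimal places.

R(DC bus capacitor) = exp(−0.0000145 × 5000) = 0.93007
R(static bypass switch) = exp(−0.0000349 × 5000) = 0.83988
R(inverter) = exp(−0.0000302 × 5000) = 0.85985
Parallel (DC bus capacitor and static bypass switch): 1 − (1 − 0.93007)(1 − 0.83988) = 0.98880
Series ([0.98880] and inverter): 0.98880 × 0.85985 = 0.850

0.850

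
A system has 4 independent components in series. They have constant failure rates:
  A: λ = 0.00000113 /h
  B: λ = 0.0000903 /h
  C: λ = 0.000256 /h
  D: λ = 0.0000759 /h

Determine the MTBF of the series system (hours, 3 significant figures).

Series of exponential components: λ_sys = Σ λ_i
λ_sys = 0.00000113 + 0.0000903 + 0.000256 + 0.0000759 = 4.2333e-04 /h
MTBF = 1 / λ_sys = 2360 h

2360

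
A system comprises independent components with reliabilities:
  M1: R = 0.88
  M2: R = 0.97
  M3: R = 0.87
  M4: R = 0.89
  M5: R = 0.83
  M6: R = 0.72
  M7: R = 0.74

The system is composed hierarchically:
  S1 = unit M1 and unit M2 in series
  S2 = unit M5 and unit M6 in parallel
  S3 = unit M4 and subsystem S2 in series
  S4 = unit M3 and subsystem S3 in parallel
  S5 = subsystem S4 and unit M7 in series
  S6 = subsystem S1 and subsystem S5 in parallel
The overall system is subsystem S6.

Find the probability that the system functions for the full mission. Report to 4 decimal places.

Series (M1 and M2): 0.880000 × 0.970000 = 0.853600
Parallel (M5 and M6): 1 − (1 − 0.830000)(1 − 0.720000) = 0.952400
Series (M4 and [0.952400]): 0.890000 × 0.952400 = 0.847636
Parallel (M3 and [0.847636]): 1 − (1 − 0.870000)(1 − 0.847636) = 0.980193
Series ([0.980193] and M7): 0.980193 × 0.740000 = 0.725343
Parallel ([0.853600] and [0.725343]): 1 − (1 − 0.853600)(1 − 0.725343) = 0.9598

0.9598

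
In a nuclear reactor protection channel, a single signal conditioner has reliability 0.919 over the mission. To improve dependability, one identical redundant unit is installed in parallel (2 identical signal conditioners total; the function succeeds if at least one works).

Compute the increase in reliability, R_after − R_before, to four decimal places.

R_before = 0.919
R_after = 1 − (1 − 0.919)^2 = 0.9934
ΔR = 0.9934 − 0.919 = 0.0744

0.0744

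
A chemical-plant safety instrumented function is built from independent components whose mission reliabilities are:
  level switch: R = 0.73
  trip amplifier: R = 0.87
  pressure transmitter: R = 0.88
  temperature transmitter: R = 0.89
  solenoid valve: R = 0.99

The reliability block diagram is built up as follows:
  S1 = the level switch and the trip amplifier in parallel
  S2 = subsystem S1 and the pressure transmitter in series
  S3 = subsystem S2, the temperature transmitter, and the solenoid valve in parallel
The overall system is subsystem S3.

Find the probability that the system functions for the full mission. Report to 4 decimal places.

0.9998

Parallel (level switch and trip amplifier): 1 − (1 − 0.730000)(1 − 0.870000) = 0.964900
Series ([0.964900] and pressure transmitter): 0.964900 × 0.880000 = 0.849112
Parallel ([0.849112], temperature transmitter, and solenoid valve): 1 − (1 − 0.849112)(1 − 0.890000)(1 − 0.990000) = 0.9998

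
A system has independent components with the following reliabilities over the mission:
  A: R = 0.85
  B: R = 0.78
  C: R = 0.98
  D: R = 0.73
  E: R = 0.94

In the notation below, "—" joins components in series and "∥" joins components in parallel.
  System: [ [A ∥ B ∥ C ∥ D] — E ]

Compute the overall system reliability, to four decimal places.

0.9398

Parallel (A, B, C, and D): 1 − (1 − 0.850000)(1 − 0.780000)(1 − 0.980000)(1 − 0.730000) = 0.999822
Series ([0.999822] and E): 0.999822 × 0.940000 = 0.9398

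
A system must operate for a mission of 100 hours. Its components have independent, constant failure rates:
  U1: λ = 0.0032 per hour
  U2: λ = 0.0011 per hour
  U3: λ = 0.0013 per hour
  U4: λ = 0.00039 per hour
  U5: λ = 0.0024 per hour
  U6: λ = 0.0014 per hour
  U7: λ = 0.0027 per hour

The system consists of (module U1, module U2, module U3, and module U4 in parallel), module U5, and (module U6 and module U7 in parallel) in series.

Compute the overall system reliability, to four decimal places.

0.7622

R(U1) = exp(−0.0032 × 100) = 0.726149
R(U2) = exp(−0.0011 × 100) = 0.895834
R(U3) = exp(−0.0013 × 100) = 0.878095
R(U4) = exp(−0.00039 × 100) = 0.961751
R(U5) = exp(−0.0024 × 100) = 0.786628
R(U6) = exp(−0.0014 × 100) = 0.869358
R(U7) = exp(−0.0027 × 100) = 0.763379
Parallel (U1, U2, U3, and U4): 1 − (1 − 0.726149)(1 − 0.895834)(1 − 0.878095)(1 − 0.961751) = 0.999867
Parallel (U6 and U7): 1 − (1 − 0.869358)(1 − 0.763379) = 0.969087
Series ([0.999867], U5, and [0.969087]): 0.999867 × 0.786628 × 0.969087 = 0.7622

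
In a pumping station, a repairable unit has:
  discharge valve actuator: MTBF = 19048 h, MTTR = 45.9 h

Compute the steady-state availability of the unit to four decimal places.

0.9976

A(discharge valve actuator) = MTBF/(MTBF+MTTR) = 19048/(19048+45.9) = 0.9976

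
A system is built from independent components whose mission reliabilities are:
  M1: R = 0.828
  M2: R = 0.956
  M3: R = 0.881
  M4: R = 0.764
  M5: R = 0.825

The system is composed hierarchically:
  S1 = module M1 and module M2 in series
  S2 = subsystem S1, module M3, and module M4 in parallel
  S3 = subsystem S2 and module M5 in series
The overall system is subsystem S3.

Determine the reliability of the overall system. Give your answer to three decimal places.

Series (M1 and M2): 0.82800 × 0.95600 = 0.79157
Parallel ([0.79157], M3, and M4): 1 − (1 − 0.79157)(1 − 0.88100)(1 − 0.76400) = 0.99415
Series ([0.99415] and M5): 0.99415 × 0.82500 = 0.820

0.820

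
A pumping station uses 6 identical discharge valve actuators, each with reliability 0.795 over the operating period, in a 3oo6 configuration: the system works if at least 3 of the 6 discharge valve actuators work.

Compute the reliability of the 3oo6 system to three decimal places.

R = Σ_{i=3}^{6} C(6,i) p^i (1−p)^{6−i} with p = 0.795
C(6,3)·0.795^3·0.205^3 = 0.08658
C(6,4)·0.795^4·0.205^2 = 0.25181
C(6,5)·0.795^5·0.205^1 = 0.39061
C(6,6)·0.795^6·0.205^0 = 0.25247
Sum = 0.981

0.981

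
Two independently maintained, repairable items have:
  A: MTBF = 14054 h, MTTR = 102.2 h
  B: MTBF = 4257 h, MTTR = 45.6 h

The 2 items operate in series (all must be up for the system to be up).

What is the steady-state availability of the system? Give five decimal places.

0.98226

A(A) = MTBF/(MTBF+MTTR) = 14054/(14054+102.2) = 0.992781
A(B) = MTBF/(MTBF+MTTR) = 4257/(4257+45.6) = 0.989402
Series availability: 0.992781 × 0.989402 = 0.98226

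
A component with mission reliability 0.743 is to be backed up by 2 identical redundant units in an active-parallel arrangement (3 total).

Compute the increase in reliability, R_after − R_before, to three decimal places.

0.240

R_before = 0.743
R_after = 1 − (1 − 0.743)^3 = 0.983
ΔR = 0.983 − 0.743 = 0.240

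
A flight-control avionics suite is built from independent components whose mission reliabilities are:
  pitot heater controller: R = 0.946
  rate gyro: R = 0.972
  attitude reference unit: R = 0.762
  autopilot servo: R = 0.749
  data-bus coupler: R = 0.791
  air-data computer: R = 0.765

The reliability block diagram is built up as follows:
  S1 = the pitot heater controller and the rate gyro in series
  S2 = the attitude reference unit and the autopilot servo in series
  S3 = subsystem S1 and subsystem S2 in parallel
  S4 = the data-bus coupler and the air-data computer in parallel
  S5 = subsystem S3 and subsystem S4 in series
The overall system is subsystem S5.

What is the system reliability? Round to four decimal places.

0.9180

Series (pitot heater controller and rate gyro): 0.946000 × 0.972000 = 0.919512
Series (attitude reference unit and autopilot servo): 0.762000 × 0.749000 = 0.570738
Parallel ([0.919512] and [0.570738]): 1 − (1 − 0.919512)(1 − 0.570738) = 0.965450
Parallel (data-bus coupler and air-data computer): 1 − (1 − 0.791000)(1 − 0.765000) = 0.950885
Series ([0.965450] and [0.950885]): 0.965450 × 0.950885 = 0.9180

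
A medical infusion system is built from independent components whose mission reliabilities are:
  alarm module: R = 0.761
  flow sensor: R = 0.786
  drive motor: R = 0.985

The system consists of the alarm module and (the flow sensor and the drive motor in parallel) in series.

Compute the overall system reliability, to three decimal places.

0.759

Parallel (flow sensor and drive motor): 1 − (1 − 0.78600)(1 − 0.98500) = 0.99679
Series (alarm module and [0.99679]): 0.76100 × 0.99679 = 0.759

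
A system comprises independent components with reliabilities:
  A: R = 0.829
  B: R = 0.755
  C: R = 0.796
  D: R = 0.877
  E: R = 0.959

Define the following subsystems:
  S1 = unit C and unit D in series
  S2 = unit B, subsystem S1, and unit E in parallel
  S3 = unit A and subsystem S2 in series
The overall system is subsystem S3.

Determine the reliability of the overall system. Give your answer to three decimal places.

Series (C and D): 0.79600 × 0.87700 = 0.69809
Parallel (B, [0.69809], and E): 1 − (1 − 0.75500)(1 − 0.69809)(1 − 0.95900) = 0.99697
Series (A and [0.99697]): 0.82900 × 0.99697 = 0.826

0.826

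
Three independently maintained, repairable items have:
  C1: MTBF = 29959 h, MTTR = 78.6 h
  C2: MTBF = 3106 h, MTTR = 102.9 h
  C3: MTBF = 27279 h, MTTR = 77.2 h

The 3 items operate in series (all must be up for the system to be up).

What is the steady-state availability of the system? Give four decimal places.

0.9627

A(C1) = MTBF/(MTBF+MTTR) = 29959/(29959+78.6) = 0.997383
A(C2) = MTBF/(MTBF+MTTR) = 3106/(3106+102.9) = 0.967933
A(C3) = MTBF/(MTBF+MTTR) = 27279/(27279+77.2) = 0.997178
Series availability: 0.997383 × 0.967933 × 0.997178 = 0.9627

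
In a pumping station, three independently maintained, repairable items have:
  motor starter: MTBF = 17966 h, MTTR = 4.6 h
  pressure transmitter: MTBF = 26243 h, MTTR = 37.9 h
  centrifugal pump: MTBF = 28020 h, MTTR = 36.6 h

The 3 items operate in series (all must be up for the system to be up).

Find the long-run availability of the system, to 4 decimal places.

0.9970

A(motor starter) = MTBF/(MTBF+MTTR) = 17966/(17966+4.6) = 0.999744
A(pressure transmitter) = MTBF/(MTBF+MTTR) = 26243/(26243+37.9) = 0.998558
A(centrifugal pump) = MTBF/(MTBF+MTTR) = 28020/(28020+36.6) = 0.998695
Series availability: 0.999744 × 0.998558 × 0.998695 = 0.9970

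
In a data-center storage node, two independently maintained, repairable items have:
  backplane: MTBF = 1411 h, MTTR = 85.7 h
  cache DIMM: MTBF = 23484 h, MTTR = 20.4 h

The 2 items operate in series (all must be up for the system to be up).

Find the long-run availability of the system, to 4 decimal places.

0.9419

A(backplane) = MTBF/(MTBF+MTTR) = 1411/(1411+85.7) = 0.942741
A(cache DIMM) = MTBF/(MTBF+MTTR) = 23484/(23484+20.4) = 0.999132
Series availability: 0.942741 × 0.999132 = 0.9419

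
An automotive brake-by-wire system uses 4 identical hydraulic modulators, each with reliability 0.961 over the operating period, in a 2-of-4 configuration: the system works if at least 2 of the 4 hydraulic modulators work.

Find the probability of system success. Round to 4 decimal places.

0.9998

R = Σ_{i=2}^{4} C(4,i) p^i (1−p)^{4−i} with p = 0.961
C(4,2)·0.961^2·0.039^2 = 0.008428
C(4,3)·0.961^3·0.039^1 = 0.138451
C(4,4)·0.961^4·0.039^0 = 0.852891
Sum = 0.9998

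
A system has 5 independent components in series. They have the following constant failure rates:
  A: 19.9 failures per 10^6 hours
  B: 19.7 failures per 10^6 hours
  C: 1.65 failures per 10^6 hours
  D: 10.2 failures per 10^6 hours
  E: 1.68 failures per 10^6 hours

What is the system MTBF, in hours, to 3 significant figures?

18800

Series of exponential components: λ_sys = Σ λ_i
λ_sys = 0.0000199 + 0.0000197 + 0.00000165 + 0.0000102 + 0.00000168 = 5.3130e-05 /h
MTBF = 1 / λ_sys = 18800 h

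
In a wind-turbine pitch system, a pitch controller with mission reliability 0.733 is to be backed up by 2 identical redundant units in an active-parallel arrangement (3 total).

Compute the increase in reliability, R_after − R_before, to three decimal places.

0.248

R_before = 0.733
R_after = 1 − (1 − 0.733)^3 = 0.981
ΔR = 0.981 − 0.733 = 0.248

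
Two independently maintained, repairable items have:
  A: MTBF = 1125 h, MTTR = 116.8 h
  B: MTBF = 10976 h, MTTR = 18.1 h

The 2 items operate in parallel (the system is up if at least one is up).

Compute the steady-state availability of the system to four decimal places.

A(A) = MTBF/(MTBF+MTTR) = 1125/(1125+116.8) = 0.905943
A(B) = MTBF/(MTBF+MTTR) = 10976/(10976+18.1) = 0.998354
Parallel availability: 1 − (1 − 0.905943)(1 − 0.998354) = 0.9998

0.9998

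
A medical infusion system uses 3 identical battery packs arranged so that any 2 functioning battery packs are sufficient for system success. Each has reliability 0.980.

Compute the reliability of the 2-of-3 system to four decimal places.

R = Σ_{i=2}^{3} C(3,i) p^i (1−p)^{3−i} with p = 0.980
C(3,2)·0.980^2·0.020^1 = 0.057624
C(3,3)·0.980^3·0.020^0 = 0.941192
Sum = 0.9988

0.9988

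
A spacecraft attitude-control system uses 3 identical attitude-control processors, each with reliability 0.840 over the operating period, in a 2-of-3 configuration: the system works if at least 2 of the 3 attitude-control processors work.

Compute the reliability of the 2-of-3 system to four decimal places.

R = Σ_{i=2}^{3} C(3,i) p^i (1−p)^{3−i} with p = 0.840
C(3,2)·0.840^2·0.160^1 = 0.338688
C(3,3)·0.840^3·0.160^0 = 0.592704
Sum = 0.9314

0.9314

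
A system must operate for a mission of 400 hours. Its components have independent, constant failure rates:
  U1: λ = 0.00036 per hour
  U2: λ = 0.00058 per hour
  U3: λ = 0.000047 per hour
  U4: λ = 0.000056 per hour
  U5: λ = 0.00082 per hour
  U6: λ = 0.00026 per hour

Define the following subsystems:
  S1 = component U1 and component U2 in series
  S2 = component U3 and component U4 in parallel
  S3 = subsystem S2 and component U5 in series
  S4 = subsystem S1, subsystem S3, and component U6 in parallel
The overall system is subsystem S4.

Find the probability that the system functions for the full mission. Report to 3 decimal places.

0.991

R(U1) = exp(−0.00036 × 400) = 0.86589
R(U2) = exp(−0.00058 × 400) = 0.79295
R(U3) = exp(−0.000047 × 400) = 0.98138
R(U4) = exp(−0.000056 × 400) = 0.97785
R(U5) = exp(−0.00082 × 400) = 0.72036
R(U6) = exp(−0.00026 × 400) = 0.90123
Series (U1 and U2): 0.86589 × 0.79295 = 0.68661
Parallel (U3 and U4): 1 − (1 − 0.98138)(1 − 0.97785) = 0.99959
Series ([0.99959] and U5): 0.99959 × 0.72036 = 0.72006
Parallel ([0.68661], [0.72006], and U6): 1 − (1 − 0.68661)(1 − 0.72006)(1 − 0.90123) = 0.991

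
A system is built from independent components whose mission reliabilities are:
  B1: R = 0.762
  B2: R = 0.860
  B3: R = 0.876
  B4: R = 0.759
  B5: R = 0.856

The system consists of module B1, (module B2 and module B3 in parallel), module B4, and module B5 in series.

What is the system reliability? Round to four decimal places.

0.4865

Parallel (B2 and B3): 1 − (1 − 0.860000)(1 − 0.876000) = 0.982640
Series (B1, [0.982640], B4, and B5): 0.762000 × 0.982640 × 0.759000 × 0.856000 = 0.4865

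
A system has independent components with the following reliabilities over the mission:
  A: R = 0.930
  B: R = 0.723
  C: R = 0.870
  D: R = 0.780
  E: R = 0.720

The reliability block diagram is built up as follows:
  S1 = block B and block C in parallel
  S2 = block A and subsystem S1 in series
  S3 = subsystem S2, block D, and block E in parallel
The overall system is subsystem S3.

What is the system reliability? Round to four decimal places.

Parallel (B and C): 1 − (1 − 0.723000)(1 − 0.870000) = 0.963990
Series (A and [0.963990]): 0.930000 × 0.963990 = 0.896511
Parallel ([0.896511], D, and E): 1 − (1 − 0.896511)(1 − 0.780000)(1 − 0.720000) = 0.9936

0.9936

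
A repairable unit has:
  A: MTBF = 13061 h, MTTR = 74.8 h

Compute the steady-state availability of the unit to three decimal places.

0.994

A(A) = MTBF/(MTBF+MTTR) = 13061/(13061+74.8) = 0.994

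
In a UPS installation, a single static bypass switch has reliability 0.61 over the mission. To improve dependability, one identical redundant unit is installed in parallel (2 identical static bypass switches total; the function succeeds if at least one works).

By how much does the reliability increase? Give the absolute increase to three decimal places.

0.238

R_before = 0.61
R_after = 1 − (1 − 0.61)^2 = 0.848
ΔR = 0.848 − 0.61 = 0.238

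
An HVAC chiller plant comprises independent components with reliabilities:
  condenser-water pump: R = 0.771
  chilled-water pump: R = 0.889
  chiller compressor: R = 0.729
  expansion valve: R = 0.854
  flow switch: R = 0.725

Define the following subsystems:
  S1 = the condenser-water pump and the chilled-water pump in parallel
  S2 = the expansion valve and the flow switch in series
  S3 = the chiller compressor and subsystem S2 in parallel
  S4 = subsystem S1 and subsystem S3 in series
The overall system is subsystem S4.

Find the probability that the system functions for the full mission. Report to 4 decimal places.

0.8740

Parallel (condenser-water pump and chilled-water pump): 1 − (1 − 0.771000)(1 − 0.889000) = 0.974581
Series (expansion valve and flow switch): 0.854000 × 0.725000 = 0.619150
Parallel (chiller compressor and [0.619150]): 1 − (1 − 0.729000)(1 − 0.619150) = 0.896790
Series ([0.974581] and [0.896790]): 0.974581 × 0.896790 = 0.8740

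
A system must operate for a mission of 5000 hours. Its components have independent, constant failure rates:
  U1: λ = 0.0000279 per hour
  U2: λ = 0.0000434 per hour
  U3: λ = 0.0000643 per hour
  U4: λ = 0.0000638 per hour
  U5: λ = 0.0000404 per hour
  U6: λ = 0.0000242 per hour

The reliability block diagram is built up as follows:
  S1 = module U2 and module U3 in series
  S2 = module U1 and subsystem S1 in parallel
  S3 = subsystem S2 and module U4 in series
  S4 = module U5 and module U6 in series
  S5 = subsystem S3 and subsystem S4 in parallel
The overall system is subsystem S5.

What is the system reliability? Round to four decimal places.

0.9137

R(U1) = exp(−0.0000279 × 5000) = 0.869793
R(U2) = exp(−0.0000434 × 5000) = 0.804930
R(U3) = exp(−0.0000643 × 5000) = 0.725061
R(U4) = exp(−0.0000638 × 5000) = 0.726876
R(U5) = exp(−0.0000404 × 5000) = 0.817095
R(U6) = exp(−0.0000242 × 5000) = 0.886034
Series (U2 and U3): 0.804930 × 0.725061 = 0.583623
Parallel (U1 and [0.583623]): 1 − (1 − 0.869793)(1 − 0.583623) = 0.945785
Series ([0.945785] and U4): 0.945785 × 0.726876 = 0.687468
Series (U5 and U6): 0.817095 × 0.886034 = 0.723974
Parallel ([0.687468] and [0.723974]): 1 − (1 − 0.687468)(1 − 0.723974) = 0.9137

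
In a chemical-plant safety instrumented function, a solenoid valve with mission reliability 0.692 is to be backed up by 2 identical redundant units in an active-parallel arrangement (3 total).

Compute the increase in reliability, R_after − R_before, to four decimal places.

0.2788

R_before = 0.692
R_after = 1 − (1 − 0.692)^3 = 0.9708
ΔR = 0.9708 − 0.692 = 0.2788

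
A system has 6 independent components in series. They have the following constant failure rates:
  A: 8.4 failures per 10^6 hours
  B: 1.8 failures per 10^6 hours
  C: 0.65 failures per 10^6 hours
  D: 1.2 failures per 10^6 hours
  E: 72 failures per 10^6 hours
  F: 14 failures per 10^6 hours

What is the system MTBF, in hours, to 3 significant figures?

10200

Series of exponential components: λ_sys = Σ λ_i
λ_sys = 0.0000084 + 0.0000018 + 0.00000065 + 0.0000012 + 0.000072 + 0.000014 = 9.8050e-05 /h
MTBF = 1 / λ_sys = 10200 h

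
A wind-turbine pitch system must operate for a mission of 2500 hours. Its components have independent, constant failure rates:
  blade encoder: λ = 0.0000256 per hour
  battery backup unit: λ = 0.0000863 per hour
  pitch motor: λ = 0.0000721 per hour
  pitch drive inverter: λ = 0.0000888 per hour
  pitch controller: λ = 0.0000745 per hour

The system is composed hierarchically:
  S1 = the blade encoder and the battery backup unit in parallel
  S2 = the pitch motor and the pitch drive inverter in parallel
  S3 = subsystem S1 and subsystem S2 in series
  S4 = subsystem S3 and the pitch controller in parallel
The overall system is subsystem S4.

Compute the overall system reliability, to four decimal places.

0.9924

R(blade encoder) = exp(−0.0000256 × 2500) = 0.938005
R(battery backup unit) = exp(−0.0000863 × 2500) = 0.805937
R(pitch motor) = exp(−0.0000721 × 2500) = 0.835061
R(pitch drive inverter) = exp(−0.0000888 × 2500) = 0.800915
R(pitch controller) = exp(−0.0000745 × 2500) = 0.830066
Parallel (blade encoder and battery backup unit): 1 − (1 − 0.938005)(1 − 0.805937) = 0.987969
Parallel (pitch motor and pitch drive inverter): 1 − (1 − 0.835061)(1 − 0.800915) = 0.967163
Series ([0.987969] and [0.967163]): 0.987969 × 0.967163 = 0.955527
Parallel ([0.955527] and pitch controller): 1 − (1 − 0.955527)(1 − 0.830066) = 0.9924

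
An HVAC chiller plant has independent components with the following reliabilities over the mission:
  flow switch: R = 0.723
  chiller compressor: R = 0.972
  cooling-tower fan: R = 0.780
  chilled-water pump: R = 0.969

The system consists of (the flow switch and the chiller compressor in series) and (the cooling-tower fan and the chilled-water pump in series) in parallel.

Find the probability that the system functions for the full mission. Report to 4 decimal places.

Series (flow switch and chiller compressor): 0.723000 × 0.972000 = 0.702756
Series (cooling-tower fan and chilled-water pump): 0.780000 × 0.969000 = 0.755820
Parallel ([0.702756] and [0.755820]): 1 − (1 − 0.702756)(1 − 0.755820) = 0.9274

0.9274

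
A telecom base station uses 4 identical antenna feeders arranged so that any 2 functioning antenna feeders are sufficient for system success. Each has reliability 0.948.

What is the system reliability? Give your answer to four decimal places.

0.9995

R = Σ_{i=2}^{4} C(4,i) p^i (1−p)^{4−i} with p = 0.948
C(4,2)·0.948^2·0.052^2 = 0.014581
C(4,3)·0.948^3·0.052^1 = 0.177210
C(4,4)·0.948^4·0.052^0 = 0.807669
Sum = 0.9995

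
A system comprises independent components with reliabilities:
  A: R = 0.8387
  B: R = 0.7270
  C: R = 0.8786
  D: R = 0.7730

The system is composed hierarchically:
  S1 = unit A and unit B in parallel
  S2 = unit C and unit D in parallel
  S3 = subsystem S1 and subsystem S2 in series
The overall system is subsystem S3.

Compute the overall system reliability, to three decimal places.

Parallel (A and B): 1 − (1 − 0.83870)(1 − 0.72700) = 0.95597
Parallel (C and D): 1 − (1 − 0.87860)(1 − 0.77300) = 0.97244
Series ([0.95597] and [0.97244]): 0.95597 × 0.97244 = 0.930

0.930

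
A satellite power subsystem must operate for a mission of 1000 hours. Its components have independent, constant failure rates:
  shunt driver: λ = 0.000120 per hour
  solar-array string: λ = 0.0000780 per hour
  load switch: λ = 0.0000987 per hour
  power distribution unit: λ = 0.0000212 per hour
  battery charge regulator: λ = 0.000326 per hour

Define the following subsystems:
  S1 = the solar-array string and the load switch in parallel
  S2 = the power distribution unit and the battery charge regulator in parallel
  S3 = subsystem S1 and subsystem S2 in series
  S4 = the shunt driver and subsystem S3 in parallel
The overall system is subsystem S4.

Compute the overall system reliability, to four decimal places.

0.9985

R(shunt driver) = exp(−0.000120 × 1000) = 0.886920
R(solar-array string) = exp(−0.0000780 × 1000) = 0.924964
R(load switch) = exp(−0.0000987 × 1000) = 0.906014
R(power distribution unit) = exp(−0.0000212 × 1000) = 0.979023
R(battery charge regulator) = exp(−0.000326 × 1000) = 0.721805
Parallel (solar-array string and load switch): 1 − (1 − 0.924964)(1 − 0.906014) = 0.992948
Parallel (power distribution unit and battery charge regulator): 1 − (1 − 0.979023)(1 − 0.721805) = 0.994164
Series ([0.992948] and [0.994164]): 0.992948 × 0.994164 = 0.987153
Parallel (shunt driver and [0.987153]): 1 − (1 − 0.886920)(1 − 0.987153) = 0.9985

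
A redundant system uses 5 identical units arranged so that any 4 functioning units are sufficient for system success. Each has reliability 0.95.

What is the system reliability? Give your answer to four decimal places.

0.9774

R = Σ_{i=4}^{5} C(5,i) p^i (1−p)^{5−i} with p = 0.95
C(5,4)·0.95^4·0.05^1 = 0.203627
C(5,5)·0.95^5·0.05^0 = 0.773781
Sum = 0.9774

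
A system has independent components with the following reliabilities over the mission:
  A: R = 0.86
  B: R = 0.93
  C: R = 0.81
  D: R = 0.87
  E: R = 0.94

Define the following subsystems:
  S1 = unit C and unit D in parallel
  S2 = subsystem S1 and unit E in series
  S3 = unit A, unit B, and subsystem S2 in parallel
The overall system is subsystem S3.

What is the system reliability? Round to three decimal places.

0.999

Parallel (C and D): 1 − (1 − 0.81000)(1 − 0.87000) = 0.97530
Series ([0.97530] and E): 0.97530 × 0.94000 = 0.91678
Parallel (A, B, and [0.91678]): 1 − (1 − 0.86000)(1 − 0.93000)(1 − 0.91678) = 0.999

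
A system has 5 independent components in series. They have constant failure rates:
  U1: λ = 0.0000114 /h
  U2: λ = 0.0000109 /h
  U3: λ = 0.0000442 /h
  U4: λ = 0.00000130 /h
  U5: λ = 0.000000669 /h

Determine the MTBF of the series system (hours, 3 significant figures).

Series of exponential components: λ_sys = Σ λ_i
λ_sys = 0.0000114 + 0.0000109 + 0.0000442 + 0.00000130 + 0.000000669 = 6.8469e-05 /h
MTBF = 1 / λ_sys = 14600 h

14600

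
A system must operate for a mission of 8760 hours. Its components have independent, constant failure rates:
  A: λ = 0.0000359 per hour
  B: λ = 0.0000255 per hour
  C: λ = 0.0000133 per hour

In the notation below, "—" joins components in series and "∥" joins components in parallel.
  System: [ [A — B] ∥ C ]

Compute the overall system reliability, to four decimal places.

0.9542

R(A) = exp(−0.0000359 × 8760) = 0.730166
R(B) = exp(−0.0000255 × 8760) = 0.799811
R(C) = exp(−0.0000133 × 8760) = 0.890023
Series (A and B): 0.730166 × 0.799811 = 0.583995
Parallel ([0.583995] and C): 1 − (1 − 0.583995)(1 − 0.890023) = 0.9542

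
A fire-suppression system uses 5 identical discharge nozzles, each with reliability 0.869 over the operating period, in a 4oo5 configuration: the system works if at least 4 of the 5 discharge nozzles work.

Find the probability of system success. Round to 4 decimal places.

R = Σ_{i=4}^{5} C(5,i) p^i (1−p)^{5−i} with p = 0.869
C(5,4)·0.869^4·0.131^1 = 0.373526
C(5,5)·0.869^5·0.131^0 = 0.495563
Sum = 0.8691

0.8691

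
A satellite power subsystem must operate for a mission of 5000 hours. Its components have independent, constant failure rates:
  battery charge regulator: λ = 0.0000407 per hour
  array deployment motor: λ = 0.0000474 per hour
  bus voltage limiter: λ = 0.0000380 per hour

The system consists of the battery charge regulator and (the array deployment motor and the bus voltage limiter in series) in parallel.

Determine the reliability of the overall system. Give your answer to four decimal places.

0.9360

R(battery charge regulator) = exp(−0.0000407 × 5000) = 0.815870
R(array deployment motor) = exp(−0.0000474 × 5000) = 0.788991
R(bus voltage limiter) = exp(−0.0000380 × 5000) = 0.826959
Series (array deployment motor and bus voltage limiter): 0.788991 × 0.826959 = 0.652463
Parallel (battery charge regulator and [0.652463]): 1 − (1 − 0.815870)(1 − 0.652463) = 0.9360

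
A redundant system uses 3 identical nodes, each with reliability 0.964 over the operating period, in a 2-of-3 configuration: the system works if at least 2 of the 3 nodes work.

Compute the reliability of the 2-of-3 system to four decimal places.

0.9962

R = Σ_{i=2}^{3} C(3,i) p^i (1−p)^{3−i} with p = 0.964
C(3,2)·0.964^2·0.036^1 = 0.100364
C(3,3)·0.964^3·0.036^0 = 0.895841
Sum = 0.9962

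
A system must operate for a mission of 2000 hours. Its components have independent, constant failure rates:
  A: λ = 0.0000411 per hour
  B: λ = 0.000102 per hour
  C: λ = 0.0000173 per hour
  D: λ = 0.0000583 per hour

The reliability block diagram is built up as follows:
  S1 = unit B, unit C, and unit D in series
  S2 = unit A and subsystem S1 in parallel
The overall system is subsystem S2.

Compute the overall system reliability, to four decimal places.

R(A) = exp(−0.0000411 × 2000) = 0.921088
R(B) = exp(−0.000102 × 2000) = 0.815462
R(C) = exp(−0.0000173 × 2000) = 0.965992
R(D) = exp(−0.0000583 × 2000) = 0.889941
Series (B, C, and D): 0.815462 × 0.965992 × 0.889941 = 0.701033
Parallel (A and [0.701033]): 1 − (1 − 0.921088)(1 − 0.701033) = 0.9764

0.9764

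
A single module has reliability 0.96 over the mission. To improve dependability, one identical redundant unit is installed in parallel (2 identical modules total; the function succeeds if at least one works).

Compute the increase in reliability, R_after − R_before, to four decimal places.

0.0384

R_before = 0.96
R_after = 1 − (1 − 0.96)^2 = 0.9984
ΔR = 0.9984 − 0.96 = 0.0384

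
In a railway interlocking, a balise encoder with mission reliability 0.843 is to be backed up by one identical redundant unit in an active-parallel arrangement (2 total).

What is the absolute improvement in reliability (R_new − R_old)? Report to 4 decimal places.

R_before = 0.843
R_after = 1 − (1 − 0.843)^2 = 0.9754
ΔR = 0.9754 − 0.843 = 0.1324

0.1324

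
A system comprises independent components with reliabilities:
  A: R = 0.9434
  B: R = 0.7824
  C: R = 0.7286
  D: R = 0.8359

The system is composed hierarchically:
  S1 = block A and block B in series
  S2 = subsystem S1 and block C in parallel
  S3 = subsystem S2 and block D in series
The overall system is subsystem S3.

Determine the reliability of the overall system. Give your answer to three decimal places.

Series (A and B): 0.94340 × 0.78240 = 0.73812
Parallel ([0.73812] and C): 1 − (1 − 0.73812)(1 − 0.72860) = 0.92893
Series ([0.92893] and D): 0.92893 × 0.83590 = 0.776

0.776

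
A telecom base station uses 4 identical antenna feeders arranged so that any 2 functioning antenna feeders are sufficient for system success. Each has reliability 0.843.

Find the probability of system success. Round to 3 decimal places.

R = Σ_{i=2}^{4} C(4,i) p^i (1−p)^{4−i} with p = 0.843
C(4,2)·0.843^2·0.157^2 = 0.10510
C(4,3)·0.843^3·0.157^1 = 0.37622
C(4,4)·0.843^4·0.157^0 = 0.50502
Sum = 0.986

0.986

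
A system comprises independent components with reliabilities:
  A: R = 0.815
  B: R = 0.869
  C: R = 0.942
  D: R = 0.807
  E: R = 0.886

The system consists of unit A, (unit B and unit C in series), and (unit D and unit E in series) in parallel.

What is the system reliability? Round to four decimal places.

0.9904

Series (B and C): 0.869000 × 0.942000 = 0.818598
Series (D and E): 0.807000 × 0.886000 = 0.715002
Parallel (A, [0.818598], and [0.715002]): 1 − (1 − 0.815000)(1 − 0.818598)(1 − 0.715002) = 0.9904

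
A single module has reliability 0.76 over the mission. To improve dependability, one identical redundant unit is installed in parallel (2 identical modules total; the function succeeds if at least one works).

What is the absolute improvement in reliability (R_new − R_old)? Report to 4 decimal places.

R_before = 0.76
R_after = 1 − (1 − 0.76)^2 = 0.9424
ΔR = 0.9424 − 0.76 = 0.1824

0.1824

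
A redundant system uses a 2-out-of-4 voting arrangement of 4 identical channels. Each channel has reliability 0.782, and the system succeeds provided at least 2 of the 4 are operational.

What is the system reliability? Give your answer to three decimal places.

0.965

R = Σ_{i=2}^{4} C(4,i) p^i (1−p)^{4−i} with p = 0.782
C(4,2)·0.782^2·0.218^2 = 0.17437
C(4,3)·0.782^3·0.218^1 = 0.41700
C(4,4)·0.782^4·0.218^0 = 0.37396
Sum = 0.965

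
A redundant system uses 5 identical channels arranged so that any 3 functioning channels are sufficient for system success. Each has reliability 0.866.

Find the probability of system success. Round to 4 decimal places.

R = Σ_{i=3}^{5} C(5,i) p^i (1−p)^{5−i} with p = 0.866
C(5,3)·0.866^3·0.134^2 = 0.116617
C(5,4)·0.866^4·0.134^1 = 0.376831
C(5,5)·0.866^5·0.134^0 = 0.487068
Sum = 0.9805

0.9805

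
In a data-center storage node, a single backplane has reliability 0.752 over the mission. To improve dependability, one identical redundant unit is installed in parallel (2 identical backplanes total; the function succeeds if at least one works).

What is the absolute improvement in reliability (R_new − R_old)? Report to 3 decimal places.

0.186

R_before = 0.752
R_after = 1 − (1 − 0.752)^2 = 0.938
ΔR = 0.938 − 0.752 = 0.186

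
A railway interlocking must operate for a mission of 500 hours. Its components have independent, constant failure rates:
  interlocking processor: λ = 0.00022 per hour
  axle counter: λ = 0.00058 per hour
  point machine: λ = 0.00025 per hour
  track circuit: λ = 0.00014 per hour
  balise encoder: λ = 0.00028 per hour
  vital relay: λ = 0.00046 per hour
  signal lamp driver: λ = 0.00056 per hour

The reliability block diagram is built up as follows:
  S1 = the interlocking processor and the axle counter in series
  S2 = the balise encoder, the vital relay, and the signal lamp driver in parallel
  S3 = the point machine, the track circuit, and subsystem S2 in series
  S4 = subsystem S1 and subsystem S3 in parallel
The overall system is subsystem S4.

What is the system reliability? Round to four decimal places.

R(interlocking processor) = exp(−0.00022 × 500) = 0.895834
R(axle counter) = exp(−0.00058 × 500) = 0.748264
R(point machine) = exp(−0.00025 × 500) = 0.882497
R(track circuit) = exp(−0.00014 × 500) = 0.932394
R(balise encoder) = exp(−0.00028 × 500) = 0.869358
R(vital relay) = exp(−0.00046 × 500) = 0.794534
R(signal lamp driver) = exp(−0.00056 × 500) = 0.755784
Series (interlocking processor and axle counter): 0.895834 × 0.748264 = 0.670320
Parallel (balise encoder, vital relay, and signal lamp driver): 1 − (1 − 0.869358)(1 − 0.794534)(1 − 0.755784) = 0.993445
Series (point machine, track circuit, and [0.993445]): 0.882497 × 0.932394 × 0.993445 = 0.817441
Parallel ([0.670320] and [0.817441]): 1 − (1 − 0.670320)(1 − 0.817441) = 0.9398

0.9398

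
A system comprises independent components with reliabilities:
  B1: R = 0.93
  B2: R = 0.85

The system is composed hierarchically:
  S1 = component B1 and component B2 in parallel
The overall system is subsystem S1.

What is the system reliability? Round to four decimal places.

Parallel (B1 and B2): 1 − (1 − 0.930000)(1 − 0.850000) = 0.9895

0.9895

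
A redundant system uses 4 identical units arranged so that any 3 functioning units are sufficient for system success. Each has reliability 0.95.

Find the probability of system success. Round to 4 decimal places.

R = Σ_{i=3}^{4} C(4,i) p^i (1−p)^{4−i} with p = 0.95
C(4,3)·0.95^3·0.05^1 = 0.171475
C(4,4)·0.95^4·0.05^0 = 0.814506
Sum = 0.9860

0.9860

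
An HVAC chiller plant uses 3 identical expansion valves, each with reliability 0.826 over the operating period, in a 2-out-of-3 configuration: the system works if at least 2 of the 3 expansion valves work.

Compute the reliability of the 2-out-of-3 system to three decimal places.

0.920

R = Σ_{i=2}^{3} C(3,i) p^i (1−p)^{3−i} with p = 0.826
C(3,2)·0.826^2·0.174^1 = 0.35615
C(3,3)·0.826^3·0.174^0 = 0.56356
Sum = 0.920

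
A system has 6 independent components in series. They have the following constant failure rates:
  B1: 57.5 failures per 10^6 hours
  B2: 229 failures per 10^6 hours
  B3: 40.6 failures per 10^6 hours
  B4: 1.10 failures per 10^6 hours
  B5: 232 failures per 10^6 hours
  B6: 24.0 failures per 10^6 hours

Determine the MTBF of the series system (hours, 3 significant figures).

Series of exponential components: λ_sys = Σ λ_i
λ_sys = 0.0000575 + 0.000229 + 0.0000406 + 0.00000110 + 0.000232 + 0.0000240 = 5.8420e-04 /h
MTBF = 1 / λ_sys = 1710 h

1710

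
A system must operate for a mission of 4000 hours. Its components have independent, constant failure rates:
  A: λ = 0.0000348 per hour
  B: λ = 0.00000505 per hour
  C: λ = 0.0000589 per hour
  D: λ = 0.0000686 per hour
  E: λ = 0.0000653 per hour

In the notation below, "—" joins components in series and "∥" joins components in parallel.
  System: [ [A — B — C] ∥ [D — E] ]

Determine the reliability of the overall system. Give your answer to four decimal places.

R(A) = exp(−0.0000348 × 4000) = 0.870054
R(B) = exp(−0.00000505 × 4000) = 0.980003
R(C) = exp(−0.0000589 × 4000) = 0.790097
R(D) = exp(−0.0000686 × 4000) = 0.760028
R(E) = exp(−0.0000653 × 4000) = 0.770127
Series (A, B, and C): 0.870054 × 0.980003 × 0.790097 = 0.673681
Series (D and E): 0.760028 × 0.770127 = 0.585318
Parallel ([0.673681] and [0.585318]): 1 − (1 − 0.673681)(1 − 0.585318) = 0.8647

0.8647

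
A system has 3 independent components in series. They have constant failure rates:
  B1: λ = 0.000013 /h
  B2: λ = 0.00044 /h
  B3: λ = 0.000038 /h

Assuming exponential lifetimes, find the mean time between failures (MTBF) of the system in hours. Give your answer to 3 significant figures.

2040

Series of exponential components: λ_sys = Σ λ_i
λ_sys = 0.000013 + 0.00044 + 0.000038 = 4.9100e-04 /h
MTBF = 1 / λ_sys = 2040 h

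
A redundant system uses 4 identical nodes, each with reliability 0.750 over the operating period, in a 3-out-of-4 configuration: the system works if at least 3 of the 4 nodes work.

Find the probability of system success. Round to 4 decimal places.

R = Σ_{i=3}^{4} C(4,i) p^i (1−p)^{4−i} with p = 0.750
C(4,3)·0.750^3·0.250^1 = 0.421875
C(4,4)·0.750^4·0.250^0 = 0.316406
Sum = 0.7383

0.7383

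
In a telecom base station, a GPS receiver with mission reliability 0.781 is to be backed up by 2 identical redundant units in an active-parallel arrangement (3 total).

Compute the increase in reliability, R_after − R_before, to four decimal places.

0.2085

R_before = 0.781
R_after = 1 − (1 − 0.781)^3 = 0.9895
ΔR = 0.9895 − 0.781 = 0.2085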